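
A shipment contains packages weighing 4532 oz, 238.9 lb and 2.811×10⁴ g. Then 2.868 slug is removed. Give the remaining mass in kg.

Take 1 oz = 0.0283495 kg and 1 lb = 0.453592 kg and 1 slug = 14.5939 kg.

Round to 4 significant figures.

4532 oz × 0.0283495 = 128.48 kg
238.9 lb × 0.453592 = 108.363 kg
2.811×10⁴ g × 0.001 = 28.11 kg
2.868 slug × 14.5939 = 41.8553 kg
Sum: 128.48 + 108.363 + 28.11 − 41.8553 = 223.098 kg

223.1 kg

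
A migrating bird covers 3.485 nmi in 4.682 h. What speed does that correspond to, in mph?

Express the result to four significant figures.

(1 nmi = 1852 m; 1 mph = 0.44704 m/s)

0.8566 mph

3.485 nmi × 1852 → 6454.22 m
4.682 h × 3600 → 16855.2 s
v = d / t = 6454.22 m / 16855.2 s = 0.382922 m/s
0.382922 m/s ÷ (0.44704 m/s/mph) = 0.856572 mph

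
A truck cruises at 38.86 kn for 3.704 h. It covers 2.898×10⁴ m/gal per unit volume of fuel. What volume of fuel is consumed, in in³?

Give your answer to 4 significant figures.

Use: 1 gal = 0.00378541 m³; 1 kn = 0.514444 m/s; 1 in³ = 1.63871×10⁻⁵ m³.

2125 in³

38.86 kn → 19.9913 m/s
3.704 h → 13334.4 s
d = v × t = 19.9913 × 13334.4 = 266572 m
2.898×10⁴ m/gal → 7.65571×10⁶ m/m³
V = d / (distance per unit fuel) = 266572 / 7.65571×10⁶ = 0.03482 m³
In in³: 0.03482 / 1.63871×10⁻⁵ = 2124.84 in³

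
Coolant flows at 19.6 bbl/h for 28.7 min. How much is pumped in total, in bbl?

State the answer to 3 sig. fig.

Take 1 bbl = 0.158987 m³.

9.38 bbl

19.6 bbl/h → 8.65596×10⁻⁴ m³/s
28.7 min → 1722 s
V = Q × t = 8.65596×10⁻⁴ × 1722 = 1.49056 m³
In bbl: 1.49056 / 0.158987 = 9.37536 bbl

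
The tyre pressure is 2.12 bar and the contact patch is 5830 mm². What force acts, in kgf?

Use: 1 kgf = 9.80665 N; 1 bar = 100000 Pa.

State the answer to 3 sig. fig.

126 kgf

2.12 bar × 100000 = 212000 Pa
5830 mm² × 10⁻⁶ = 0.00583 m²
F = P × A = 212000 Pa × 0.00583 m² = 1235.96 N
1235.96 N ÷ (9.80665 N/kgf) = 126.033 kgf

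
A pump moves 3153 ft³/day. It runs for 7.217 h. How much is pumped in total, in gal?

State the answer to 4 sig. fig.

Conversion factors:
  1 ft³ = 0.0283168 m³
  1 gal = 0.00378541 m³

7093 gal

3153 ft³/day → 0.00103337 m³/s
7.217 h → 25981.2 s
V = Q × t = 0.00103337 × 25981.2 = 26.8482 m³
In gal: 26.8482 / 0.00378541 = 7092.55 gal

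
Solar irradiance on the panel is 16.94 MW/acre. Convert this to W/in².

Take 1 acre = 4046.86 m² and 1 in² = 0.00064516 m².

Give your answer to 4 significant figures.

16.94 MW/acre × 1000000 W/MW ÷ 4046.86 m²/acre = 4185.96 W/m²
4185.96 W/m² × 0.00064516 m²/in² = 2.70061 W/in²

2.701 W/in²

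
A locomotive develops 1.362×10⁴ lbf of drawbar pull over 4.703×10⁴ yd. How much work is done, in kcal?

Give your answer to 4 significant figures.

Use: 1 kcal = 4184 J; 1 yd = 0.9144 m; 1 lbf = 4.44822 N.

6.227×10⁵ kcal

1.362×10⁴ lbf × 4.44822 → 60584.8 N
4.703×10⁴ yd × 0.9144 → 43004.2 m
W = F × d = 60584.8 N × 43004.2 m = 2.6054×10⁹ J
2.6054×10⁹ J ÷ (4184 J/kcal) = 622706 kcal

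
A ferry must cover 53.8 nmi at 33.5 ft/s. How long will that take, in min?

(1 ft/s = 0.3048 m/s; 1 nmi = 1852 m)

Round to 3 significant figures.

53.8 nmi × 1852 → 99637.6 m
33.5 ft/s × 0.3048 → 10.2108 m/s
t = d / v = 99637.6 m / 10.2108 m/s = 9758.06 s
9758.06 s ÷ (60 s/min) = 162.634 min

163 min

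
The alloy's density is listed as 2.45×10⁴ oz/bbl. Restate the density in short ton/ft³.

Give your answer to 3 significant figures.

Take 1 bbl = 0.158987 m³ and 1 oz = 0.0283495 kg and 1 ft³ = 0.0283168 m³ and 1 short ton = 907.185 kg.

2.45×10⁴ oz/bbl × 0.0283495 kg/oz ÷ 0.158987 m³/bbl = 4368.68 kg/m³
4368.68 kg/m³ ÷ 907.185 kg/short ton × 0.0283168 m³/ft³ = 0.136364 short ton/ft³

0.136 short ton/ft³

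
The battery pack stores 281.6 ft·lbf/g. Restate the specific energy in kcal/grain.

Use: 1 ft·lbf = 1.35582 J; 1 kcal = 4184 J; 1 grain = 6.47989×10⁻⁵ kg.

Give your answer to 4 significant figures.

0.005913 kcal/grain

281.6 ft·lbf/g × 1.35582 J/ft·lbf ÷ 0.001 kg/g = 381799 J/kg
381799 J/kg ÷ 4184 J/kcal × 6.47989×10⁻⁵ kg/grain = 0.00591304 kcal/grain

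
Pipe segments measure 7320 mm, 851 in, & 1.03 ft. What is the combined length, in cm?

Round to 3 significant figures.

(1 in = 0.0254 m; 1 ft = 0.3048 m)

7320 mm × 0.001 = 7.32 m
851 in × 0.0254 = 21.6154 m
1.03 ft × 0.3048 = 0.313944 m
Combined: 7.32 + 21.6154 + 0.313944 = 29.2493 m
In cm: 29.2493 / 0.01 = 2924.93 cm

2920 cm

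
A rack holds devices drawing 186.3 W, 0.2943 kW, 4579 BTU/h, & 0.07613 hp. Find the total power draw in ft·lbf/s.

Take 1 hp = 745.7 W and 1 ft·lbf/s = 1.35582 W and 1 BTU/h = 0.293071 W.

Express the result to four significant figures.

186.3 W (already W)
0.2943 kW × 1000 → 294.3 W
4579 BTU/h × 0.293071 → 1341.97 W
0.07613 hp × 745.7 → 56.7701 W
Total: 186.3 + 294.3 + 1341.97 + 56.7701 = 1879.34 W
In ft·lbf/s: 1879.34 / 1.35582 = 1386.13 ft·lbf/s

1386 ft·lbf/s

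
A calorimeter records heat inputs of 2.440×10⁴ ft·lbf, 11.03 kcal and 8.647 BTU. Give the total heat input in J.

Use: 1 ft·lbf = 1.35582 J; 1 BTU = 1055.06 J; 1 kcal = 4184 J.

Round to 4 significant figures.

2.440×10⁴ ft·lbf × 1.35582 = 33082 J
11.03 kcal × 4184 = 46149.5 J
8.647 BTU × 1055.06 = 9123.1 J
Combined: 33082 + 46149.5 + 9123.1 = 88354.6 J

8.835×10⁴ J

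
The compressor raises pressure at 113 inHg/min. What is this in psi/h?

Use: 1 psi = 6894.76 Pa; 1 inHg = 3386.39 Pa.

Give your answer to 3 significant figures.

113 inHg/min × 3386.39 Pa/inHg ÷ 60 s/min = 6377.7 Pa/s
6377.7 Pa/s ÷ 6894.76 Pa/psi × 3600 s/h = 3330.02 psi/h

3330 psi/h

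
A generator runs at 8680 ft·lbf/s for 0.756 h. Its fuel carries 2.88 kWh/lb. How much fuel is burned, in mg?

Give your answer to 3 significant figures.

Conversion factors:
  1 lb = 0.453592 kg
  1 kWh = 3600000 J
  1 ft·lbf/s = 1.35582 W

8680 ft·lbf/s → 11768.5 W
0.756 h → 2721.6 s
E = P × t = 11768.5 × 2721.6 = 3.20291×10⁷ J
2.88 kWh/lb → 2.28575×10⁷ J/kg
m = E / e_s = 3.20291×10⁷ / 2.28575×10⁷ = 1.40125 kg
In mg: 1.40125 / 10⁻⁶ = 1.40125×10⁶ mg

1.40×10⁶ mg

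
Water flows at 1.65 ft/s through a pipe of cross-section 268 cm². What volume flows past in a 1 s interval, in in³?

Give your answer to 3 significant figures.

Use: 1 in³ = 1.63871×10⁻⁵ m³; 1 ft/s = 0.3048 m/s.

1.65 ft/s × 0.3048 = 0.50292 m/s
268 cm² × 0.0001 = 0.0268 m²
V = v × A × t = 0.50292 m/s × 0.0268 m² × 1 s = 0.0134783 m³
0.0134783 m³ ÷ (1.63871×10⁻⁵ m³/in³) = 822.495 in³

822 in³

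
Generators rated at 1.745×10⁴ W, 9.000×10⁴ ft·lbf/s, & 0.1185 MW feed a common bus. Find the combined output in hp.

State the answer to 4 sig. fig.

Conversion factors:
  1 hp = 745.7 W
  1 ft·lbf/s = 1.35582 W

345.9 hp

1.745×10⁴ W (already W)
9.000×10⁴ ft·lbf/s × 1.35582 → 122024 W
0.1185 MW × 1000000 → 118500 W
Sum: 17450 + 122024 + 118500 = 257974 W
In hp: 257974 / 745.7 = 345.949 hp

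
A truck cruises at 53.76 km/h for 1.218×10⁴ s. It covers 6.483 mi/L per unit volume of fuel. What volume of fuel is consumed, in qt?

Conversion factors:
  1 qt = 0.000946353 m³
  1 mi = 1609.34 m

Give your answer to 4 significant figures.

53.76 km/h → 14.9333 m/s
d = v × t = 14.9333 × 12180 = 181888 m
6.483 mi/L → 1.04334×10⁷ m/m³
V = d / (distance per unit fuel) = 181888 / 1.04334×10⁷ = 0.0174332 m³
In qt: 0.0174332 / 0.000946353 = 18.4215 qt

18.42 qt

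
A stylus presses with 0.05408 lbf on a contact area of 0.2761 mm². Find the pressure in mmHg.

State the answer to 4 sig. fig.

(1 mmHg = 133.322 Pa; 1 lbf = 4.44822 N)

0.05408 lbf × 4.44822 → 0.24056 N
0.2761 mm² × 10⁻⁶ → 2.761×10⁻⁷ m²
P = F / A = 0.24056 N / 2.761×10⁻⁷ m² = 871279 Pa
871279 Pa ÷ (133.322 Pa/mmHg) = 6535.15 mmHg

6535 mmHg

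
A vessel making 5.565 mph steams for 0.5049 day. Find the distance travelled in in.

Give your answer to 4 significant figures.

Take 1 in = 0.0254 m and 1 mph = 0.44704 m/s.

5.565 mph × 0.44704 = 2.48778 m/s
0.5049 day × 86400 = 43623.4 s
d = v × t = 2.48778 m/s × 43623.4 s = 108525 m
108525 m ÷ (0.0254 m/in) = 4.27264×10⁶ in

4.273×10⁶ in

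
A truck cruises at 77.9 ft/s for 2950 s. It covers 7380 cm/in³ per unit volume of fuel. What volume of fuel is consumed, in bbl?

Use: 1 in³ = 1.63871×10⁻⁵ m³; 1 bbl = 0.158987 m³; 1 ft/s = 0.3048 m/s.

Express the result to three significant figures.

0.0978 bbl

77.9 ft/s → 23.7439 m/s
d = v × t = 23.7439 × 2950 = 70044.5 m
7380 cm/in³ → 4.50354×10⁶ m/m³
V = d / (distance per unit fuel) = 70044.5 / 4.50354×10⁶ = 0.0155532 m³
In bbl: 0.0155532 / 0.158987 = 0.0978269 bbl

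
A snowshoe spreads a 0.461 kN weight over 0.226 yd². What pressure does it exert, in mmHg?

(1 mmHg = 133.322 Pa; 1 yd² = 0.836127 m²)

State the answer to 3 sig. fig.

18.3 mmHg

0.461 kN × 1000 → 461 N
0.226 yd² × 0.836127 → 0.188965 m²
P = F / A = 461 N / 0.188965 m² = 2439.61 Pa
2439.61 Pa ÷ (133.322 Pa/mmHg) = 18.2986 mmHg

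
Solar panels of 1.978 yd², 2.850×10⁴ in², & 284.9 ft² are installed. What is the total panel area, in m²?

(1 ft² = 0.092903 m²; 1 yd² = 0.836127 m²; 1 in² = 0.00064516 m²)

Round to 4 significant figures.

1.978 yd² × 0.836127 = 1.65386 m²
2.850×10⁴ in² × 0.00064516 = 18.3871 m²
284.9 ft² × 0.092903 = 26.4681 m²
Sum: 1.65386 + 18.3871 + 26.4681 = 46.5091 m²

46.51 m²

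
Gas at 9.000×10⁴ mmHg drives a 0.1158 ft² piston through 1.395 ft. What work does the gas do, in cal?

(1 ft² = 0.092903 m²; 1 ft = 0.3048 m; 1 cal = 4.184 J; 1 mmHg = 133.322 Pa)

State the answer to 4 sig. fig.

1.312×10⁴ cal

9.000×10⁴ mmHg → 1.1999×10⁷ Pa
0.1158 ft² → 0.0107582 m²
F = P × A = 1.1999×10⁷ × 0.0107582 = 129088 N
1.395 ft → 0.425196 m
W = F × d = 129088 × 0.425196 = 54887.7 J
In cal: 54887.7 / 4.184 = 13118.5 cal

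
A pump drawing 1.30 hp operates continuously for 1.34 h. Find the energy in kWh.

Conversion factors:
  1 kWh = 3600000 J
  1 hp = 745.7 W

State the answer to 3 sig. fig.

1.30 kWh

1.30 hp × 745.7 = 969.41 W
1.34 h × 3600 = 4824 s
E = P × t = 969.41 W × 4824 s = 4.67643×10⁶ J
4.67643×10⁶ J ÷ (3600000 J/kWh) = 1.29901 kWh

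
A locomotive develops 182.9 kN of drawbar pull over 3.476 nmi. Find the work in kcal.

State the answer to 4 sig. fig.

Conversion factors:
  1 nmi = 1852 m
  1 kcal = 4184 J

182.9 kN × 1000 = 182900 N
3.476 nmi × 1852 = 6437.55 m
W = F × d = 182900 N × 6437.55 m = 1.17743×10⁹ J
1.17743×10⁹ J ÷ (4184 J/kcal) = 281413 kcal

2.814×10⁵ kcal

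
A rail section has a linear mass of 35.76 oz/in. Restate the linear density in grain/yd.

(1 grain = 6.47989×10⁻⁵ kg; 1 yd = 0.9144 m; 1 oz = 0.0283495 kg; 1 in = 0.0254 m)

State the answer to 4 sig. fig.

5.632×10⁵ grain/yd

35.76 oz/in × 0.0283495 kg/oz ÷ 0.0254 m/in = 39.9125 kg/m
39.9125 kg/m ÷ 6.47989×10⁻⁵ kg/grain × 0.9144 m/yd = 563219 grain/yd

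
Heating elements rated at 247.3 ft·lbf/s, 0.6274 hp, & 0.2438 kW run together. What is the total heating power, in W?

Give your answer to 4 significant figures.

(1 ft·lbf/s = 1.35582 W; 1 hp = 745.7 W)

247.3 ft·lbf/s × 1.35582 = 335.294 W
0.6274 hp × 745.7 = 467.852 W
0.2438 kW × 1000 = 243.8 W
Combined: 335.294 + 467.852 + 243.8 = 1046.95 W

1047 W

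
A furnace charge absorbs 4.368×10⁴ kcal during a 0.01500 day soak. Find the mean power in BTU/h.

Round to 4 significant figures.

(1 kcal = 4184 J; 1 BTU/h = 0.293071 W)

4.812×10⁵ BTU/h

4.368×10⁴ kcal × 4184 = 1.82757×10⁸ J
0.01500 day × 86400 = 1296 s
P = E / t = 1.82757×10⁸ J / 1296 s = 141016 W
141016 W ÷ (0.293071 W/BTU/h) = 481167 BTU/h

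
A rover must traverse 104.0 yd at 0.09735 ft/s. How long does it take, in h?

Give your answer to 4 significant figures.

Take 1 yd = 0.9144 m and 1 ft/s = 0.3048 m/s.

104.0 yd × 0.9144 → 95.0976 m
0.09735 ft/s × 0.3048 → 0.0296723 m/s
t = d / v = 95.0976 m / 0.0296723 m/s = 3204.93 s
3204.93 s ÷ (3600 s/h) = 0.890258 h

0.8903 h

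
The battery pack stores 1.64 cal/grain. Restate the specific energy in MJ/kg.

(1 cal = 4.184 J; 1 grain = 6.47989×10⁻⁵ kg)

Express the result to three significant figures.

0.106 MJ/kg

1.64 cal/grain × 4.184 J/cal ÷ 6.47989×10⁻⁵ kg/grain = 105893 J/kg
105893 J/kg ÷ 1000000 J/MJ = 0.105893 MJ/kg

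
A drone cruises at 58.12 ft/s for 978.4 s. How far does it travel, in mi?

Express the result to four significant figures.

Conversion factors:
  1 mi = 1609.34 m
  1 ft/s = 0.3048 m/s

58.12 ft/s × 0.3048 = 17.715 m/s
d = v × t = 17.715 m/s × 978.4 s = 17332.4 m
17332.4 m ÷ (1609.34 m/mi) = 10.7699 mi

10.77 mi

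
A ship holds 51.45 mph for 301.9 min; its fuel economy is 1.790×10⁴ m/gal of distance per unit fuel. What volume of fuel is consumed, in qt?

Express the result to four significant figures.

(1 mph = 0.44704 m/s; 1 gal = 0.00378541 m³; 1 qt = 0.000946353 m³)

51.45 mph → 23.0002 m/s
301.9 min → 18114 s
d = v × t = 23.0002 × 18114 = 416626 m
1.790×10⁴ m/gal → 4.72868×10⁶ m/m³
V = d / (distance per unit fuel) = 416626 / 4.72868×10⁶ = 0.0881062 m³
In qt: 0.0881062 / 0.000946353 = 93.1008 qt

93.10 qt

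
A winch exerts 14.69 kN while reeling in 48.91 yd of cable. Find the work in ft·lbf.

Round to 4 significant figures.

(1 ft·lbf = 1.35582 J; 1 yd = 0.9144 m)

14.69 kN × 1000 → 14690 N
48.91 yd × 0.9144 → 44.7233 m
W = F × d = 14690 N × 44.7233 m = 656985 J
656985 J ÷ (1.35582 J/ft·lbf) = 484567 ft·lbf

4.846×10⁵ ft·lbf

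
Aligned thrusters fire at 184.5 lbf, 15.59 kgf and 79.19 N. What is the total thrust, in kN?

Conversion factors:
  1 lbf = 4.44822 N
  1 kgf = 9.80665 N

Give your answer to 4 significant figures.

1.053 kN

184.5 lbf × 4.44822 → 820.697 N
15.59 kgf × 9.80665 → 152.886 N
79.19 N (already N)
Combined: 820.697 + 152.886 + 79.19 = 1052.77 N
In kN: 1052.77 / 1000 = 1.05277 kN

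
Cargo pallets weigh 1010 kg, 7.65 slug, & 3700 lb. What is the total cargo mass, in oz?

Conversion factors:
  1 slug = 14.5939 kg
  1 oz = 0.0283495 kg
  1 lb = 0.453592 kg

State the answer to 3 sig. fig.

9.88×10⁴ oz

1010 kg (already kg)
7.65 slug × 14.5939 = 111.643 kg
3700 lb × 0.453592 = 1678.29 kg
Combined: 1010 + 111.643 + 1678.29 = 2799.93 kg
In oz: 2799.93 / 0.0283495 = 98764.7 oz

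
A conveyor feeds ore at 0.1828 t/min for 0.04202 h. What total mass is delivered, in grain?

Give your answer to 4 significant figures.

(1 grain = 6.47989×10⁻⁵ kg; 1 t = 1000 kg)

7.112×10⁶ grain

0.1828 t/min → 3.04667 kg/s
0.04202 h → 151.272 s
m = ṁ × t = 3.04667 × 151.272 = 460.876 kg
In grain: 460.876 / 6.47989×10⁻⁵ = 7.1124×10⁶ grain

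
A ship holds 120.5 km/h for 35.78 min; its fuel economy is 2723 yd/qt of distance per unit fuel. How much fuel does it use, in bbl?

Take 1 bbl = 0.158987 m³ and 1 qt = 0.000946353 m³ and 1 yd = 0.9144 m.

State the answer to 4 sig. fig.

120.5 km/h → 33.4722 m/s
35.78 min → 2146.8 s
d = v × t = 33.4722 × 2146.8 = 71858.1 m
2723 yd/qt → 2.63106×10⁶ m/m³
V = d / (distance per unit fuel) = 71858.1 / 2.63106×10⁶ = 0.0273115 m³
In bbl: 0.0273115 / 0.158987 = 0.171784 bbl

0.1718 bbl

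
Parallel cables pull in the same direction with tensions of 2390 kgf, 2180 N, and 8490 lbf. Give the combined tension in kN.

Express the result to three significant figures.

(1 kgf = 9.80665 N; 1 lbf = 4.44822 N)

63.4 kN

2390 kgf × 9.80665 → 23437.9 N
2180 N (already N)
8490 lbf × 4.44822 → 37765.4 N
Total: 23437.9 + 2180 + 37765.4 = 63383.3 N
In kN: 63383.3 / 1000 = 63.3833 kN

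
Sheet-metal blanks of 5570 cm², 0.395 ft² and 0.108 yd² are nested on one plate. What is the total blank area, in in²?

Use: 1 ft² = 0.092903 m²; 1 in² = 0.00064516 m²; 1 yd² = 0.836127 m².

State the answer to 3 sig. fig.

5570 cm² × 0.0001 → 0.557 m²
0.395 ft² × 0.092903 → 0.0366967 m²
0.108 yd² × 0.836127 → 0.0903017 m²
Combined: 0.557 + 0.0366967 + 0.0903017 = 0.683998 m²
In in²: 0.683998 / 0.00064516 = 1060.2 in²

1060 in²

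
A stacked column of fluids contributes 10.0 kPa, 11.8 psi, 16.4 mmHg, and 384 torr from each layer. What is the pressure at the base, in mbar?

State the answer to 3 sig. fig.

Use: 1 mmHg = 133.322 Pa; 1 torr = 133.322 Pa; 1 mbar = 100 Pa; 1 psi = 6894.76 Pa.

1450 mbar

10.0 kPa × 1000 = 10000 Pa
11.8 psi × 6894.76 = 81358.2 Pa
16.4 mmHg × 133.322 = 2186.48 Pa
384 torr × 133.322 = 51195.6 Pa
Sum: 10000 + 81358.2 + 2186.48 + 51195.6 = 144740 Pa
In mbar: 144740 / 100 = 1447.4 mbar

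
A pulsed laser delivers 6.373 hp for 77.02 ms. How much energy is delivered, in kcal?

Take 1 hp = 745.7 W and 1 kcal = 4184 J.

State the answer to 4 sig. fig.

0.08748 kcal

6.373 hp × 745.7 → 4752.35 W
77.02 ms × 0.001 → 0.07702 s
E = P × t = 4752.35 W × 0.07702 s = 366.026 J
366.026 J ÷ (4184 J/kcal) = 0.0874823 kcal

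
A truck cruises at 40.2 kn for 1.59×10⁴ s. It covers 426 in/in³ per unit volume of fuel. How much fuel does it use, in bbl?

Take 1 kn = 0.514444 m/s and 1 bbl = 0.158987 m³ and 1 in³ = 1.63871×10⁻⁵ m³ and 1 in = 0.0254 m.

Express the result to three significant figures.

3.13 bbl

40.2 kn → 20.6806 m/s
d = v × t = 20.6806 × 15900 = 328822 m
426 in/in³ → 660300 m/m³
V = d / (distance per unit fuel) = 328822 / 660300 = 0.497989 m³
In bbl: 0.497989 / 0.158987 = 3.13226 bbl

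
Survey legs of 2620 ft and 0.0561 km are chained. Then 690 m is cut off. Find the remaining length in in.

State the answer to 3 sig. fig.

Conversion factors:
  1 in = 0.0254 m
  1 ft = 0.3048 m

6480 in

2620 ft × 0.3048 → 798.576 m
0.0561 km × 1000 → 56.1 m
690 m (already m)
Sum: 798.576 + 56.1 − 690 = 164.676 m
In in: 164.676 / 0.0254 = 6483.31 in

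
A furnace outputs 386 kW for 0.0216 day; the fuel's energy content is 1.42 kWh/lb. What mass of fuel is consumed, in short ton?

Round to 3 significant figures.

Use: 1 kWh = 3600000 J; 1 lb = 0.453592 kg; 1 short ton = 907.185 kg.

0.0705 short ton

386 kW → 386000 W
0.0216 day → 1866.24 s
E = P × t = 386000 × 1866.24 = 7.20369×10⁸ J
1.42 kWh/lb → 1.127×10⁷ J/kg
m = E / e_s = 7.20369×10⁸ / 1.127×10⁷ = 63.9192 kg
In short ton: 63.9192 / 907.185 = 0.0704588 short ton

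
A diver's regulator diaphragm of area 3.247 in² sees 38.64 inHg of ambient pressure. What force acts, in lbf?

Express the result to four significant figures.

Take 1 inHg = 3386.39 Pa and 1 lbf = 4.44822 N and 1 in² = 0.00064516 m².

61.62 lbf

38.64 inHg × 3386.39 → 130850 Pa
3.247 in² × 0.00064516 → 0.00209483 m²
F = P × A = 130850 Pa × 0.00209483 m² = 274.109 N
274.109 N ÷ (4.44822 N/lbf) = 61.6222 lbf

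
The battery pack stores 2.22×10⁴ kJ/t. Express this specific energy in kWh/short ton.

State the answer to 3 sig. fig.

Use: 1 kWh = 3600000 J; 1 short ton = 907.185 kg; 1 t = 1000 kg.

2.22×10⁴ kJ/t × 1000 J/kJ ÷ 1000 kg/t = 22200 J/kg
22200 J/kg ÷ 3600000 J/kWh × 907.185 kg/short ton = 5.59431 kWh/short ton

5.59 kWh/short ton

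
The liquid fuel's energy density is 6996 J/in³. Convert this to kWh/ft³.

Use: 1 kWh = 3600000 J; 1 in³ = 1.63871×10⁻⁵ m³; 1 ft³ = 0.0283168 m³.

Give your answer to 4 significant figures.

3.358 kWh/ft³

6996 J/in³ ÷ 1.63871×10⁻⁵ m³/in³ = 4.26921×10⁸ J/m³
4.26921×10⁸ J/m³ ÷ 3600000 J/kWh × 0.0283168 m³/ft³ = 3.35807 kWh/ft³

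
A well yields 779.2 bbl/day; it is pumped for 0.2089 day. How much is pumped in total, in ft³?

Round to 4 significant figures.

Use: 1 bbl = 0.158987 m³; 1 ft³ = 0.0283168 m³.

779.2 bbl/day → 0.00143383 m³/s
0.2089 day → 18049 s
V = Q × t = 0.00143383 × 18049 = 25.8792 m³
In ft³: 25.8792 / 0.0283168 = 913.917 ft³

913.9 ft³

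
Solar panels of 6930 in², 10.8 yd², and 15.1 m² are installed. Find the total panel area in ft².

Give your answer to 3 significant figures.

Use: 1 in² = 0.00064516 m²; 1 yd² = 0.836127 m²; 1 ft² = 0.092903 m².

308 ft²

6930 in² × 0.00064516 → 4.47096 m²
10.8 yd² × 0.836127 → 9.03017 m²
15.1 m² (already m²)
Sum: 4.47096 + 9.03017 + 15.1 = 28.6011 m²
In ft²: 28.6011 / 0.092903 = 307.86 ft²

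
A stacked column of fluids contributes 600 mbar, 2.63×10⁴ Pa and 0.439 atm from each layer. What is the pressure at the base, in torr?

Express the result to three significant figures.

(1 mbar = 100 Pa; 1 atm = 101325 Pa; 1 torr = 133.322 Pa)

600 mbar × 100 → 60000 Pa
2.63×10⁴ Pa (already Pa)
0.439 atm × 101325 → 44481.7 Pa
Sum: 60000 + 26300 + 44481.7 = 130782 Pa
In torr: 130782 / 133.322 = 980.948 torr

981 torr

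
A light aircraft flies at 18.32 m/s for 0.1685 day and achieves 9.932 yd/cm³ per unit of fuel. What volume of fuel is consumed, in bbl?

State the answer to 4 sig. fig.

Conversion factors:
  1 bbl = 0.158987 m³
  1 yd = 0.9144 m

0.1685 day → 14558.4 s
d = v × t = 18.32 × 14558.4 = 266710 m
9.932 yd/cm³ → 9.08182×10⁶ m/m³
V = d / (distance per unit fuel) = 266710 / 9.08182×10⁶ = 0.0293675 m³
In bbl: 0.0293675 / 0.158987 = 0.184716 bbl

0.1847 bbl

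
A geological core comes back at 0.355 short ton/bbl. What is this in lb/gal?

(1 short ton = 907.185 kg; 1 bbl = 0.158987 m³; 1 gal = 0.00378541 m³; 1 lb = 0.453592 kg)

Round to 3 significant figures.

0.355 short ton/bbl × 907.185 kg/short ton ÷ 0.158987 m³/bbl = 2025.64 kg/m³
2025.64 kg/m³ ÷ 0.453592 kg/lb × 0.00378541 m³/gal = 16.9048 lb/gal

16.9 lb/gal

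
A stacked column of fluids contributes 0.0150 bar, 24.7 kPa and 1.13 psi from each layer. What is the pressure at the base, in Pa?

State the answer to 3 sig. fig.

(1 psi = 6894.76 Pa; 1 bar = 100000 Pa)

0.0150 bar × 100000 = 1500 Pa
24.7 kPa × 1000 = 24700 Pa
1.13 psi × 6894.76 = 7791.08 Pa
Sum: 1500 + 24700 + 7791.08 = 33991.1 Pa

3.40×10⁴ Pa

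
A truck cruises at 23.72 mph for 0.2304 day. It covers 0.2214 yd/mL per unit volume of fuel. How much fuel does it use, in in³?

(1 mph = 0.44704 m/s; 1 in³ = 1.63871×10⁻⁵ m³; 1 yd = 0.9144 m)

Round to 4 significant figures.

6.363×10⁴ in³

23.72 mph → 10.6038 m/s
0.2304 day → 19906.6 s
d = v × t = 10.6038 × 19906.6 = 211086 m
0.2214 yd/mL → 202448 m/m³
V = d / (distance per unit fuel) = 211086 / 202448 = 1.04267 m³
In in³: 1.04267 / 1.63871×10⁻⁵ = 63627.5 in³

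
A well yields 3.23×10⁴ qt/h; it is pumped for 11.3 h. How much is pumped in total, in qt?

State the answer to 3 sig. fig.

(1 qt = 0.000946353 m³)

3.23×10⁴ qt/h → 0.00849089 m³/s
11.3 h → 40680 s
V = Q × t = 0.00849089 × 40680 = 345.409 m³
In qt: 345.409 / 0.000946353 = 364990 qt

3.65×10⁵ qt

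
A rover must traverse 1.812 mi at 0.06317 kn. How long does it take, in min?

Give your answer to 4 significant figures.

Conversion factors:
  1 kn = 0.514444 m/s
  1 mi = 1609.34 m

1496 min

1.812 mi × 1609.34 → 2916.12 m
0.06317 kn × 0.514444 → 0.0324974 m/s
t = d / v = 2916.12 m / 0.0324974 m/s = 89733.9 s
89733.9 s ÷ (60 s/min) = 1495.56 min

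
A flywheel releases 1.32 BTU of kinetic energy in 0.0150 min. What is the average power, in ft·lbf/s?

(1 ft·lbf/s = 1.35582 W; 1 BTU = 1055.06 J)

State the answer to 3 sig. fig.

1.32 BTU × 1055.06 = 1392.68 J
0.0150 min × 60 = 0.9 s
P = E / t = 1392.68 J / 0.9 s = 1547.42 W
1547.42 W ÷ (1.35582 W/ft·lbf/s) = 1141.32 ft·lbf/s

1140 ft·lbf/s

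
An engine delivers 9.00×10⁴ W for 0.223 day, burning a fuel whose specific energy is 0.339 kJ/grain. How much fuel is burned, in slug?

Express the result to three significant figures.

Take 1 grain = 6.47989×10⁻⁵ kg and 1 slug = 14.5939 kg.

22.7 slug

0.223 day → 19267.2 s
E = P × t = 90000 × 19267.2 = 1.73405×10⁹ J
0.339 kJ/grain → 5.23157×10⁶ J/kg
m = E / e_s = 1.73405×10⁹ / 5.23157×10⁶ = 331.459 kg
In slug: 331.459 / 14.5939 = 22.7122 slug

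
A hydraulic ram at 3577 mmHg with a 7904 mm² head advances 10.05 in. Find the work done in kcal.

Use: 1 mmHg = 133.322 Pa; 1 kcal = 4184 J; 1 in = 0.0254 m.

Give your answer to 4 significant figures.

3577 mmHg → 476893 Pa
7904 mm² → 0.007904 m²
F = P × A = 476893 × 0.007904 = 3769.36 N
10.05 in → 0.25527 m
W = F × d = 3769.36 × 0.25527 = 962.205 J
In kcal: 962.205 / 4184 = 0.229973 kcal

0.2300 kcal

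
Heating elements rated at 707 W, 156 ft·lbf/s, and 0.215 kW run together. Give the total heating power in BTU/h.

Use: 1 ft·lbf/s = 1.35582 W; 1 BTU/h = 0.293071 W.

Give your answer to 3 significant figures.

3870 BTU/h

707 W (already W)
156 ft·lbf/s × 1.35582 = 211.508 W
0.215 kW × 1000 = 215 W
Sum: 707 + 211.508 + 215 = 1133.51 W
In BTU/h: 1133.51 / 0.293071 = 3867.7 BTU/h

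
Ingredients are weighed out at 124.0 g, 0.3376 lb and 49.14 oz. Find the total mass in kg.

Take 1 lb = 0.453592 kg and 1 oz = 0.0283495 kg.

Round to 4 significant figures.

124.0 g × 0.001 → 0.124 kg
0.3376 lb × 0.453592 → 0.153133 kg
49.14 oz × 0.0283495 → 1.39309 kg
Sum: 0.124 + 0.153133 + 1.39309 = 1.67022 kg

1.670 kg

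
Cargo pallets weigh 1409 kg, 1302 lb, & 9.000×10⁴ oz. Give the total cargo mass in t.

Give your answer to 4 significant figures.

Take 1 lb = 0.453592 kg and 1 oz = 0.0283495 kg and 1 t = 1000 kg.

1409 kg (already kg)
1302 lb × 0.453592 = 590.577 kg
9.000×10⁴ oz × 0.0283495 = 2551.46 kg
Total: 1409 + 590.577 + 2551.46 = 4551.04 kg
In t: 4551.04 / 1000 = 4.55104 t

4.551 t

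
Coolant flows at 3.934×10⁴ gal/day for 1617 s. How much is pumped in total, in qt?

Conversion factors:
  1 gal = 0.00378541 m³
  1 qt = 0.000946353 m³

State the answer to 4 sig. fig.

2945 qt

3.934×10⁴ gal/day → 0.00172359 m³/s
V = Q × t = 0.00172359 × 1617 = 2.78705 m³
In qt: 2.78705 / 0.000946353 = 2945.04 qt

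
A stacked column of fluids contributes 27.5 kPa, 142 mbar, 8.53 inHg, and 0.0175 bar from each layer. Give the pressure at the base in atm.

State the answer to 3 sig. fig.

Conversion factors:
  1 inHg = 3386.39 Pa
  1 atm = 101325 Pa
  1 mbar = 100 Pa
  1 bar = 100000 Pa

27.5 kPa × 1000 = 27500 Pa
142 mbar × 100 = 14200 Pa
8.53 inHg × 3386.39 = 28885.9 Pa
0.0175 bar × 100000 = 1750 Pa
Total: 27500 + 14200 + 28885.9 + 1750 = 72335.9 Pa
In atm: 72335.9 / 101325 = 0.7139 atm

0.714 atm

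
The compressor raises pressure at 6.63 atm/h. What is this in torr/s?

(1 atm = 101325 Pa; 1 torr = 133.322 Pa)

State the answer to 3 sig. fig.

6.63 atm/h × 101325 Pa/atm ÷ 3600 s/h = 186.607 Pa/s
186.607 Pa/s ÷ 133.322 Pa/torr = 1.39967 torr/s

1.40 torr/s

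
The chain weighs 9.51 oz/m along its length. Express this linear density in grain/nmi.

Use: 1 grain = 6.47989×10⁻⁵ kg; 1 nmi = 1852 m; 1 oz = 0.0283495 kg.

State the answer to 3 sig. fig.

9.51 oz/m × 0.0283495 kg/oz = 0.269604 kg/m
0.269604 kg/m ÷ 6.47989×10⁻⁵ kg/grain × 1852 m/nmi = 7.70548×10⁶ grain/nmi

7.71×10⁶ grain/nmi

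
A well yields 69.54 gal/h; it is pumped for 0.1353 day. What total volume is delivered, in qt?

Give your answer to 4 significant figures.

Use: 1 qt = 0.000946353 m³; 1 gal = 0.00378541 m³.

69.54 gal/h → 7.31215×10⁻⁵ m³/s
0.1353 day → 11689.9 s
V = Q × t = 7.31215×10⁻⁵ × 11689.9 = 0.854783 m³
In qt: 0.854783 / 0.000946353 = 903.239 qt

903.2 qt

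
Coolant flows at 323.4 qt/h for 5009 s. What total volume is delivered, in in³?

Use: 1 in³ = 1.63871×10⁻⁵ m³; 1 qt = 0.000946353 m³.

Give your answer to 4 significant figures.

2.599×10⁴ in³

323.4 qt/h → 8.5014×10⁻⁵ m³/s
V = Q × t = 8.5014×10⁻⁵ × 5009 = 0.425835 m³
In in³: 0.425835 / 1.63871×10⁻⁵ = 25986 in³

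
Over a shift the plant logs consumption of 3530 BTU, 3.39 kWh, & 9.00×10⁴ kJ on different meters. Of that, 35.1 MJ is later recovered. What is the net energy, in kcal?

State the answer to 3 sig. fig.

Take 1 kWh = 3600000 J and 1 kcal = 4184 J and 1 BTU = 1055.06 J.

3530 BTU × 1055.06 = 3.72436×10⁶ J
3.39 kWh × 3600000 = 1.2204×10⁷ J
9.00×10⁴ kJ × 1000 = 9×10⁷ J
35.1 MJ × 1000000 = 3.51×10⁷ J
Net: 3.72436×10⁶ + 1.2204×10⁷ + 9×10⁷ − 3.51×10⁷ = 7.08284×10⁷ J
In kcal: 7.08284×10⁷ / 4184 = 16928.4 kcal

1.69×10⁴ kcal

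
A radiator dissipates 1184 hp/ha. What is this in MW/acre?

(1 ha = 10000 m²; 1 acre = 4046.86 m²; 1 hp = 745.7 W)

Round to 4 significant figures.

1184 hp/ha × 745.7 W/hp ÷ 10000 m²/ha = 88.2909 W/m²
88.2909 W/m² ÷ 1000000 W/MW × 4046.86 m²/acre = 0.357301 MW/acre

0.3573 MW/acre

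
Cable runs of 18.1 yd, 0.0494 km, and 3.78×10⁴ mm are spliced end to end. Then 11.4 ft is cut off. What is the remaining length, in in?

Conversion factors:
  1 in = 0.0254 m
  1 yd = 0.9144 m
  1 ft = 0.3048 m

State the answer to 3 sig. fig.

18.1 yd × 0.9144 = 16.5506 m
0.0494 km × 1000 = 49.4 m
3.78×10⁴ mm × 0.001 = 37.8 m
11.4 ft × 0.3048 = 3.47472 m
Net: 16.5506 + 49.4 + 37.8 − 3.47472 = 100.276 m
In in: 100.276 / 0.0254 = 3947.87 in

3950 in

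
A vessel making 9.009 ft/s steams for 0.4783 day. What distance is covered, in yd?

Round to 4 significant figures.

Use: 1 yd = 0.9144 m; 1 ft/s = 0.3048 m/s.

1.241×10⁵ yd

9.009 ft/s × 0.3048 = 2.74594 m/s
0.4783 day × 86400 = 41325.1 s
d = v × t = 2.74594 m/s × 41325.1 s = 113476 m
113476 m ÷ (0.9144 m/yd) = 124099 yd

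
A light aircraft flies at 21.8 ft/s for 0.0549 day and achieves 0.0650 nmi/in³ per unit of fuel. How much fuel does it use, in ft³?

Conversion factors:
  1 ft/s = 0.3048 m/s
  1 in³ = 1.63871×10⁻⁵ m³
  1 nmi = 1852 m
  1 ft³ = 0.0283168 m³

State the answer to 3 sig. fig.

21.8 ft/s → 6.64464 m/s
0.0549 day → 4743.36 s
d = v × t = 6.64464 × 4743.36 = 31517.9 m
0.0650 nmi/in³ → 7.34602×10⁶ m/m³
V = d / (distance per unit fuel) = 31517.9 / 7.34602×10⁶ = 0.00429047 m³
In ft³: 0.00429047 / 0.0283168 = 0.151517 ft³

0.152 ft³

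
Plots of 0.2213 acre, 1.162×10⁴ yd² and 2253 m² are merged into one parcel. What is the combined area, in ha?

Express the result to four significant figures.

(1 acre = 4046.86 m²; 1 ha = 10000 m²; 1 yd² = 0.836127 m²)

0.2213 acre × 4046.86 = 895.57 m²
1.162×10⁴ yd² × 0.836127 = 9715.8 m²
2253 m² (already m²)
Sum: 895.57 + 9715.8 + 2253 = 12864.4 m²
In ha: 12864.4 / 10000 = 1.28644 ha

1.286 ha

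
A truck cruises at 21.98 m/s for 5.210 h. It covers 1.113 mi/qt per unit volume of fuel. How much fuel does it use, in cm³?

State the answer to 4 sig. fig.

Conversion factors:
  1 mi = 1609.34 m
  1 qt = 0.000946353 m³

2.178×10⁵ cm³

5.210 h → 18756 s
d = v × t = 21.98 × 18756 = 412257 m
1.113 mi/qt → 1.89273×10⁶ m/m³
V = d / (distance per unit fuel) = 412257 / 1.89273×10⁶ = 0.217811 m³
In cm³: 0.217811 / 10⁻⁶ = 217811 cm³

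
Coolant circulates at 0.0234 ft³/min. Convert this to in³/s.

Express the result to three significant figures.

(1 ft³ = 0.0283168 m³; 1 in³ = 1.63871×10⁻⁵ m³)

0.0234 ft³/min × 0.0283168 m³/ft³ ÷ 60 s/min = 1.10436×10⁻⁵ m³/s
1.10436×10⁻⁵ m³/s ÷ 1.63871×10⁻⁵ m³/in³ = 0.67392 in³/s

0.674 in³/s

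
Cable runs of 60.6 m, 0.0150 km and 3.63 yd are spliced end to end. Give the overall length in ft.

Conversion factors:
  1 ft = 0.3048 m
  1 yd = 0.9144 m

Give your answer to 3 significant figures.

259 ft

60.6 m (already m)
0.0150 km × 1000 → 15 m
3.63 yd × 0.9144 → 3.31927 m
Sum: 60.6 + 15 + 3.31927 = 78.9193 m
In ft: 78.9193 / 0.3048 = 258.922 ft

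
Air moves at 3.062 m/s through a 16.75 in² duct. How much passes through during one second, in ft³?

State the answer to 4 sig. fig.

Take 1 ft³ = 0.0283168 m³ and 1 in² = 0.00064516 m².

16.75 in² × 0.00064516 = 0.0108064 m²
V = v × A × t = 3.062 m/s × 0.0108064 m² × 1 s = 0.0330892 m³
0.0330892 m³ ÷ (0.0283168 m³/ft³) = 1.16854 ft³

1.169 ft³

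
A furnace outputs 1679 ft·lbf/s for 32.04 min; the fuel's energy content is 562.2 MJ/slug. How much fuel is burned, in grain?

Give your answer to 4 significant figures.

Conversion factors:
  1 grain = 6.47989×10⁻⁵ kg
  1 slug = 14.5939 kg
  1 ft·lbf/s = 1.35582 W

1679 ft·lbf/s → 2276.42 W
32.04 min → 1922.4 s
E = P × t = 2276.42 × 1922.4 = 4.37619×10⁶ J
562.2 MJ/slug → 3.85229×10⁷ J/kg
m = E / e_s = 4.37619×10⁶ / 3.85229×10⁷ = 0.1136 kg
In grain: 0.1136 / 6.47989×10⁻⁵ = 1753.12 grain

1753 grain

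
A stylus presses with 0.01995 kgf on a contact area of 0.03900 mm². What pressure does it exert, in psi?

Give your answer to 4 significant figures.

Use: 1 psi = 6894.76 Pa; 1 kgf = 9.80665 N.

0.01995 kgf × 9.80665 = 0.195643 N
0.03900 mm² × 10⁻⁶ = 3.9×10⁻⁸ m²
P = F / A = 0.195643 N / 3.9×10⁻⁸ m² = 5.01649×10⁶ Pa
5.01649×10⁶ Pa ÷ (6894.76 Pa/psi) = 727.58 psi

727.6 psi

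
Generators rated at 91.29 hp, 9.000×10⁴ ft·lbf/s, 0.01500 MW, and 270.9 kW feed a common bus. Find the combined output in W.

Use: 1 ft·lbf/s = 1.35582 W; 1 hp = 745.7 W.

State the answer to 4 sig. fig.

91.29 hp × 745.7 = 68075 W
9.000×10⁴ ft·lbf/s × 1.35582 = 122024 W
0.01500 MW × 1000000 = 15000 W
270.9 kW × 1000 = 270900 W
Sum: 68075 + 122024 + 15000 + 270900 = 475999 W

4.760×10⁵ W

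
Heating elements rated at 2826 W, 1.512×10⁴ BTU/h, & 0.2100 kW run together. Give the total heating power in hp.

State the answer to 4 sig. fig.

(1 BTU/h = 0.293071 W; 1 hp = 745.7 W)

2826 W (already W)
1.512×10⁴ BTU/h × 0.293071 = 4431.23 W
0.2100 kW × 1000 = 210 W
Sum: 2826 + 4431.23 + 210 = 7467.23 W
In hp: 7467.23 / 745.7 = 10.0137 hp

10.01 hp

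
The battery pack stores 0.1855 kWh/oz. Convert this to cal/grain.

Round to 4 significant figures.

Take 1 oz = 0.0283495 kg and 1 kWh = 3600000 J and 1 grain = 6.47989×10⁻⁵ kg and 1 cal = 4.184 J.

0.1855 kWh/oz × 3600000 J/kWh ÷ 0.0283495 kg/oz = 2.3556×10⁷ J/kg
2.3556×10⁷ J/kg ÷ 4.184 J/cal × 6.47989×10⁻⁵ kg/grain = 364.819 cal/grain

364.8 cal/grain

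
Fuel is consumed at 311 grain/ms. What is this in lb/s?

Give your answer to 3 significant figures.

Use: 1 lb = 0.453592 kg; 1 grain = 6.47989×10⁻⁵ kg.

311 grain/ms × 6.47989×10⁻⁵ kg/grain ÷ 0.001 s/ms = 20.1525 kg/s
20.1525 kg/s ÷ 0.453592 kg/lb = 44.4287 lb/s

44.4 lb/s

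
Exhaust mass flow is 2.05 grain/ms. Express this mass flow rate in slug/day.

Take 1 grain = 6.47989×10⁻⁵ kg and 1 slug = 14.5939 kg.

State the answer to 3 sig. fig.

786 slug/day

2.05 grain/ms × 6.47989×10⁻⁵ kg/grain ÷ 0.001 s/ms = 0.132838 kg/s
0.132838 kg/s ÷ 14.5939 kg/slug × 86400 s/day = 786.438 slug/day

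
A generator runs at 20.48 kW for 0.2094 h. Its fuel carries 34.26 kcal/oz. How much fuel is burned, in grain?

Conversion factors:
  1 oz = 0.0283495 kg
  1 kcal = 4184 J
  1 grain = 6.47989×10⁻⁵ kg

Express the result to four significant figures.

20.48 kW → 20480 W
0.2094 h → 753.84 s
E = P × t = 20480 × 753.84 = 1.54386×10⁷ J
34.26 kcal/oz → 5.05631×10⁶ J/kg
m = E / e_s = 1.54386×10⁷ / 5.05631×10⁶ = 3.05333 kg
In grain: 3.05333 / 6.47989×10⁻⁵ = 47120.1 grain

4.712×10⁴ grain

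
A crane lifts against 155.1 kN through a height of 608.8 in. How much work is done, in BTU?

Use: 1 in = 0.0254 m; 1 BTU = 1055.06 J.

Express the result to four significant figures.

155.1 kN × 1000 → 155100 N
608.8 in × 0.0254 → 15.4635 m
W = F × d = 155100 N × 15.4635 m = 2.39839×10⁶ J
2.39839×10⁶ J ÷ (1055.06 J/BTU) = 2273.23 BTU

2273 BTU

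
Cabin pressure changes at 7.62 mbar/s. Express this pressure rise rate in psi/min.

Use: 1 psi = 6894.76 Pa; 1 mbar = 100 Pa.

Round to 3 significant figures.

7.62 mbar/s × 100 Pa/mbar = 762 Pa/s
762 Pa/s ÷ 6894.76 Pa/psi × 60 s/min = 6.63112 psi/min

6.63 psi/min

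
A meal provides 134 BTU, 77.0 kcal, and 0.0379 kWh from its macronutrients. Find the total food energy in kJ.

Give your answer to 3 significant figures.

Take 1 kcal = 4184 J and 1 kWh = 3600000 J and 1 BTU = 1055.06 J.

134 BTU × 1055.06 → 141378 J
77.0 kcal × 4184 → 322168 J
0.0379 kWh × 3600000 → 136440 J
Combined: 141378 + 322168 + 136440 = 599986 J
In kJ: 599986 / 1000 = 599.986 kJ

600 kJ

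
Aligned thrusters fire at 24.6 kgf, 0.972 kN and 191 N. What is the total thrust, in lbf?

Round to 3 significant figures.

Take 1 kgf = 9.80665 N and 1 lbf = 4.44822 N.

24.6 kgf × 9.80665 = 241.244 N
0.972 kN × 1000 = 972 N
191 N (already N)
Combined: 241.244 + 972 + 191 = 1404.24 N
In lbf: 1404.24 / 4.44822 = 315.686 lbf

316 lbf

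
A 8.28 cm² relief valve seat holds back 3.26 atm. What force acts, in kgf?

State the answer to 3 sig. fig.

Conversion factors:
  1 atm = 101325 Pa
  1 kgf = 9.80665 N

27.9 kgf

3.26 atm × 101325 → 330320 Pa
8.28 cm² × 0.0001 → 8.28×10⁻⁴ m²
F = P × A = 330320 Pa × 8.28×10⁻⁴ m² = 273.505 N
273.505 N ÷ (9.80665 N/kgf) = 27.8897 kgf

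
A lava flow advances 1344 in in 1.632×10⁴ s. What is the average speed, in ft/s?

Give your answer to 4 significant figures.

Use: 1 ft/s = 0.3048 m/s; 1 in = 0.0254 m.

1344 in × 0.0254 → 34.1376 m
v = d / t = 34.1376 m / 16320 s = 0.00209176 m/s
0.00209176 m/s ÷ (0.3048 m/s/ft/s) = 0.00686273 ft/s

0.006863 ft/s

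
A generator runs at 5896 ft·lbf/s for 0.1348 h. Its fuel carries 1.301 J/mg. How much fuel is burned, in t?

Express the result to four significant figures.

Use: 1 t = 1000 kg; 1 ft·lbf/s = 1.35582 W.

5896 ft·lbf/s → 7993.91 W
0.1348 h → 485.28 s
E = P × t = 7993.91 × 485.28 = 3.87928×10⁶ J
1.301 J/mg → 1.301×10⁶ J/kg
m = E / e_s = 3.87928×10⁶ / 1.301×10⁶ = 2.98177 kg
In t: 2.98177 / 1000 = 0.00298177 t

0.002982 t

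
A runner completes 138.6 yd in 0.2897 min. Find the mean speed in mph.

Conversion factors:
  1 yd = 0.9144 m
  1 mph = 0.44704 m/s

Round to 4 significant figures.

16.31 mph

138.6 yd × 0.9144 → 126.736 m
0.2897 min × 60 → 17.382 s
v = d / t = 126.736 m / 17.382 s = 7.29122 m/s
7.29122 m/s ÷ (0.44704 m/s/mph) = 16.31 mph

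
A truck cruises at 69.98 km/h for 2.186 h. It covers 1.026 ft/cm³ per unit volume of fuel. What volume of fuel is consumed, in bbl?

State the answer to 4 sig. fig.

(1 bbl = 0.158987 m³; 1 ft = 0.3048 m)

3.077 bbl

69.98 km/h → 19.4389 m/s
2.186 h → 7869.6 s
d = v × t = 19.4389 × 7869.6 = 152976 m
1.026 ft/cm³ → 312725 m/m³
V = d / (distance per unit fuel) = 152976 / 312725 = 0.489171 m³
In bbl: 0.489171 / 0.158987 = 3.0768 bbl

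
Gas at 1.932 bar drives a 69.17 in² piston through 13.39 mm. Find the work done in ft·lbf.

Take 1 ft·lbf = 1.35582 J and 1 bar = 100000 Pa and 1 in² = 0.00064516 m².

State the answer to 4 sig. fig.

85.15 ft·lbf

1.932 bar → 193200 Pa
69.17 in² → 0.0446257 m²
F = P × A = 193200 × 0.0446257 = 8621.69 N
13.39 mm → 0.01339 m
W = F × d = 8621.69 × 0.01339 = 115.444 J
In ft·lbf: 115.444 / 1.35582 = 85.147 ft·lbf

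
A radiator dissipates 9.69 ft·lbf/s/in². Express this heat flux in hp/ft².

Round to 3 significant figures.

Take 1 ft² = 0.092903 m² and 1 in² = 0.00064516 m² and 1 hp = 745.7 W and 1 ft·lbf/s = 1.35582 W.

2.54 hp/ft²

9.69 ft·lbf/s/in² × 1.35582 W/ft·lbf/s ÷ 0.00064516 m²/in² = 20363.8 W/m²
20363.8 W/m² ÷ 745.7 W/hp × 0.092903 m²/ft² = 2.53702 hp/ft²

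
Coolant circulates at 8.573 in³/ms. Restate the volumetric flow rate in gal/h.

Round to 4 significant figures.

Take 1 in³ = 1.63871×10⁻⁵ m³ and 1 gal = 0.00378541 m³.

8.573 in³/ms × 1.63871×10⁻⁵ m³/in³ ÷ 0.001 s/ms = 0.140487 m³/s
0.140487 m³/s ÷ 0.00378541 m³/gal × 3600 s/h = 133606 gal/h

1.336×10⁵ gal/h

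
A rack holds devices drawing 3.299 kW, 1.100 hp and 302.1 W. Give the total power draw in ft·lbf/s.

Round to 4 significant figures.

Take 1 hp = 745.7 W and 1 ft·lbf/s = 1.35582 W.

3.299 kW × 1000 = 3299 W
1.100 hp × 745.7 = 820.27 W
302.1 W (already W)
Sum: 3299 + 820.27 + 302.1 = 4421.37 W
In ft·lbf/s: 4421.37 / 1.35582 = 3261.03 ft·lbf/s

3261 ft·lbf/s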